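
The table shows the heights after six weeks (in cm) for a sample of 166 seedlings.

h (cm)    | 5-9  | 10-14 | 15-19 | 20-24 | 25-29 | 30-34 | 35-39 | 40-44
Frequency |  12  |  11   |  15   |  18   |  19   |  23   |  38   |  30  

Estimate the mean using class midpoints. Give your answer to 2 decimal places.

Midpoints: 7, 12, 17, 22, 27, 32, 37, 42
Σfm = 12×7 + 11×12 + 15×17 + 18×22 + 19×27 + 23×32 + 38×37 + 30×42 = 4782
n = Σf = 166
Mean = 4782 / 166 = 28.8072

28.81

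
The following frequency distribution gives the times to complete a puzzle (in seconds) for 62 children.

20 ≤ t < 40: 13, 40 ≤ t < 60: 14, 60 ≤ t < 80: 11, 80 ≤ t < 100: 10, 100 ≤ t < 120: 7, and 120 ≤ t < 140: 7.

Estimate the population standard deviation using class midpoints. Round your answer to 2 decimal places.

32.78

Midpoints: 30, 50, 70, 90, 110, 130
n = 62, Σfm = 4440, mean = 71.6129
Σfm² = 384600
Σf(m − x̄)² = Σfm² − (Σfm)²/n = 384600 − 4440²/62 = 66638.7097
Population variance = 66638.7097 / 62 = 1074.8179
Standard deviation = √1074.8179 = 32.7844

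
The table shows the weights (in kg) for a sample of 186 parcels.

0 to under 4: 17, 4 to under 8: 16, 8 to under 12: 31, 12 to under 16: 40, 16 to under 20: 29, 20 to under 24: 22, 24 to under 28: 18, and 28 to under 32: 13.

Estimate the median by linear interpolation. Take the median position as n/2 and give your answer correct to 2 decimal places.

14.90

Cumulative frequencies: 17, 33, 64, 104, 133, 155, 173, 186
n = 186; position = n/2 = 93.
This falls in the class 12 to under 16: L = 12, F = 64, f = 40, h = 4.
Median ≈ 12 + ((93 − 64) / 40) × 4 = 14.9000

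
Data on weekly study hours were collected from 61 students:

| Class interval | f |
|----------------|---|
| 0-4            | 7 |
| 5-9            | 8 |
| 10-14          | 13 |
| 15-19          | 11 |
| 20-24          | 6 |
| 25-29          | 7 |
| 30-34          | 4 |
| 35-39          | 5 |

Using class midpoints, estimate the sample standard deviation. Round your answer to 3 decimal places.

Midpoints: 2, 7, 12, 17, 22, 27, 32, 37
n = 61, Σfm = 1047, mean = 17.1639
Σfm² = 24419
Σf(m − x̄)² = Σfm² − (Σfm)²/n = 24419 − 1047²/61 = 6448.3607
Sample variance = 6448.3607 / 60 = 107.4727
Standard deviation = √107.4727 = 10.3669

10.367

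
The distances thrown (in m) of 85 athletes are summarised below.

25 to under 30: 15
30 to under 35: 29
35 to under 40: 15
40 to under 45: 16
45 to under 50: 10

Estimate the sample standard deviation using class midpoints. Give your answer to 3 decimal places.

Midpoints: 27.5, 32.5, 37.5, 42.5, 47.5
n = 85, Σfm = 3072.5, mean = 36.1471
Σfm² = 114531.25
Σf(m − x̄)² = Σfm² − (Σfm)²/n = 114531.25 − 3072.5²/85 = 3469.4118
Sample variance = 3469.4118 / 84 = 41.3025
Standard deviation = √41.3025 = 6.4267

6.427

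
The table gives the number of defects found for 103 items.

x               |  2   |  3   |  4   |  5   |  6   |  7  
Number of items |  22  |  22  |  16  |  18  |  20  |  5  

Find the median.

Cumulative frequencies: 22, 44, 60, 78, 98, 103
n = 103, so the median is the value in position (n+1)/2 = 52.
Position 52 falls at value 4.

4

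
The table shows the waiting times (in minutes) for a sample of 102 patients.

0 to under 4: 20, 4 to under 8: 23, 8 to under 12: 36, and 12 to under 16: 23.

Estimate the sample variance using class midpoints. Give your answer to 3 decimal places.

Midpoints: 2, 6, 10, 14
n = 102, Σfm = 860, mean = 8.4314
Σfm² = 9016
Σf(m − x̄)² = Σfm² − (Σfm)²/n = 9016 − 860²/102 = 1765.0196
Sample variance = 1765.0196 / 101 = 17.4754

17.475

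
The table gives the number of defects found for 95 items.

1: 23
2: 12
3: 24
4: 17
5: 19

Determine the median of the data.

Cumulative frequencies: 23, 35, 59, 76, 95
n = 95, so the median is the value in position (n+1)/2 = 48.
Position 48 falls at value 3.

3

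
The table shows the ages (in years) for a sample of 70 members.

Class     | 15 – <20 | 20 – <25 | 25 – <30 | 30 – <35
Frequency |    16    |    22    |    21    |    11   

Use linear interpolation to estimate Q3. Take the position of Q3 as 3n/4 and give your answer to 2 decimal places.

28.45

Cumulative frequencies: 16, 38, 59, 70
n = 70; position = 3n/4 = 52.5.
This falls in the class 25 – <30: L = 25, F = 38, f = 21, h = 5.
Upper quartile ≈ 25 + ((52.5 − 38) / 21) × 5 = 28.4524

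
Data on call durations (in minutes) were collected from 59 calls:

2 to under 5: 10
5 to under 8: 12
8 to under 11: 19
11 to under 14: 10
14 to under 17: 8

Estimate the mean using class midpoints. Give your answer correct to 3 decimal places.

Midpoints: 3.5, 6.5, 9.5, 12.5, 15.5
Σfm = 10×3.5 + 12×6.5 + 19×9.5 + 10×12.5 + 8×15.5 = 542.5
n = Σf = 59
Mean = 542.5 / 59 = 9.1949

9.195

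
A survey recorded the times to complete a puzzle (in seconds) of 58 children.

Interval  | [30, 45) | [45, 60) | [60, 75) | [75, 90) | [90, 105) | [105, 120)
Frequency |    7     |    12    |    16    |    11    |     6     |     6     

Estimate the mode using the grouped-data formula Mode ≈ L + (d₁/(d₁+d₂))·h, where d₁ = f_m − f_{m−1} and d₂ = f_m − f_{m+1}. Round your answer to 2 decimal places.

66.67

Modal class: [60, 75) (highest frequency 16).
d₁ = 16 − 12 = 4, d₂ = 16 − 11 = 5
Mode ≈ 60 + (4/(4+5)) × 15 = 60 + 6.6667 = 66.6667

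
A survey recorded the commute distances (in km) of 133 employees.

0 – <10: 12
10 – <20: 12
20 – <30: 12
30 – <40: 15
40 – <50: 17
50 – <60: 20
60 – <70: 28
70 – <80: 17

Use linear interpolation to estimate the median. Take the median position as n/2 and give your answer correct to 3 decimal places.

49.118

Cumulative frequencies: 12, 24, 36, 51, 68, 88, 116, 133
n = 133; position = n/2 = 66.5.
This falls in the class 40 – <50: L = 40, F = 51, f = 17, h = 10.
Median ≈ 40 + ((66.5 − 51) / 17) × 10 = 49.1176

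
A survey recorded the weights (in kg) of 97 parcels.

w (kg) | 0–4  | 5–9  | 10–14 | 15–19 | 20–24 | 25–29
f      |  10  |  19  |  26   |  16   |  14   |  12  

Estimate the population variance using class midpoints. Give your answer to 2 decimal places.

57.13

Midpoints: 2, 7, 12, 17, 22, 27
n = 97, Σfm = 1369, mean = 14.1134
Σfm² = 24863
Σf(m − x̄)² = Σfm² − (Σfm)²/n = 24863 − 1369²/97 = 5541.7526
Population variance = 5541.7526 / 97 = 57.1315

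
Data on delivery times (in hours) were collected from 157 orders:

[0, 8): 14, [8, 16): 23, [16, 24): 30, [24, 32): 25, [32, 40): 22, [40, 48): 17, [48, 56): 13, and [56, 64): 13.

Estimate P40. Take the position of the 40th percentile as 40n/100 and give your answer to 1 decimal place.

22.9

Cumulative frequencies: 14, 37, 67, 92, 114, 131, 144, 157
n = 157; position = 40n/100 = 62.8.
This falls in the class [16, 24): L = 16, F = 37, f = 30, h = 8.
40th percentile ≈ 16 + ((62.8 − 37) / 30) × 8 = 22.8800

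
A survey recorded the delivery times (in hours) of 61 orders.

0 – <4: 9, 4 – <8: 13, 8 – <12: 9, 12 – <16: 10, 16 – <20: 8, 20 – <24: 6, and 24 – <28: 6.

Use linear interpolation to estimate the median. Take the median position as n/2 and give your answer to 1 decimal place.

11.8

Cumulative frequencies: 9, 22, 31, 41, 49, 55, 61
n = 61; position = n/2 = 30.5.
This falls in the class 8 – <12: L = 8, F = 22, f = 9, h = 4.
Median ≈ 8 + ((30.5 − 22) / 9) × 4 = 11.7778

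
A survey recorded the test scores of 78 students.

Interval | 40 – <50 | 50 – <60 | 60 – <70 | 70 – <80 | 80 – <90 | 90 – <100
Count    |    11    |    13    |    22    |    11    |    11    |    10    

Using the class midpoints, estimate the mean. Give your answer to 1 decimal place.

68.6

Midpoints: 45, 55, 65, 75, 85, 95
Σfm = 11×45 + 13×55 + 22×65 + 11×75 + 11×85 + 10×95 = 5350
n = Σf = 78
Mean = 5350 / 78 = 68.5897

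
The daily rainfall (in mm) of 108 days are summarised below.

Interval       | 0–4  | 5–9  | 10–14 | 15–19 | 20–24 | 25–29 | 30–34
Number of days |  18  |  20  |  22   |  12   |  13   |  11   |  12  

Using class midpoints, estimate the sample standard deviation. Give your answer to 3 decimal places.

9.790

Midpoints: 2, 7, 12, 17, 22, 27, 32
n = 108, Σfm = 1611, mean = 14.9167
Σfm² = 34287
Σf(m − x̄)² = Σfm² − (Σfm)²/n = 34287 − 1611²/108 = 10256.2500
Sample variance = 10256.2500 / 107 = 95.8528
Standard deviation = √95.8528 = 9.7904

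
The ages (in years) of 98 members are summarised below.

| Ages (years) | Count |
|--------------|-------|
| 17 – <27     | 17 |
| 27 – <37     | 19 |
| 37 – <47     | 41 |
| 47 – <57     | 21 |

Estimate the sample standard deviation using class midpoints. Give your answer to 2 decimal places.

Midpoints: 22, 32, 42, 52
n = 98, Σfm = 3796, mean = 38.7347
Σfm² = 156792
Σf(m − x̄)² = Σfm² − (Σfm)²/n = 156792 − 3796²/98 = 9755.1020
Sample variance = 9755.1020 / 97 = 100.5681
Standard deviation = √100.5681 = 10.0284

10.03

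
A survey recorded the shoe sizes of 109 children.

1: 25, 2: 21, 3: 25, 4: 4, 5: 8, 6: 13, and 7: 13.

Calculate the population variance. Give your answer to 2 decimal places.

4.29

Values: 1, 2, 3, 4, 5, 6, 7
n = 109, Σfx = 367, mean = 3.3670
Σfx² = 1703
Σf(x − x̄)² = Σfx² − (Σfx)²/n = 1703 − 367²/109 = 467.3211
Population variance = 467.3211 / 109 = 4.2873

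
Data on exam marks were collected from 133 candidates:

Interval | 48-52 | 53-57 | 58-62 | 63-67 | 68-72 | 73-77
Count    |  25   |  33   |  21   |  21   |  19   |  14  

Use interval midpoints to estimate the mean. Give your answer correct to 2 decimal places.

Midpoints: 50, 55, 60, 65, 70, 75
Σfm = 25×50 + 33×55 + 21×60 + 21×65 + 19×70 + 14×75 = 8070
n = Σf = 133
Mean = 8070 / 133 = 60.6767

60.68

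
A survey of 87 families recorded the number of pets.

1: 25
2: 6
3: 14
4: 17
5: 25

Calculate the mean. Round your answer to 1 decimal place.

3.1

Values: 1, 2, 3, 4, 5
Σfx = 25×1 + 6×2 + 14×3 + 17×4 + 25×5 = 272
n = Σf = 87
Mean = 272 / 87 = 3.1264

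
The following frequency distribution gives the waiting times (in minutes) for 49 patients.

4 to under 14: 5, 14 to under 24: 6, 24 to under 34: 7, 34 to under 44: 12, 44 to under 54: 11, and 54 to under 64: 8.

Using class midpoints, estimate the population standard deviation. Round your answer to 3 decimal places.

Midpoints: 9, 19, 29, 39, 49, 59
n = 49, Σfm = 1841, mean = 37.5714
Σfm² = 80969
Σf(m − x̄)² = Σfm² − (Σfm)²/n = 80969 − 1841²/49 = 11800.0000
Population variance = 11800.0000 / 49 = 240.8163
Standard deviation = √240.8163 = 15.5183

15.518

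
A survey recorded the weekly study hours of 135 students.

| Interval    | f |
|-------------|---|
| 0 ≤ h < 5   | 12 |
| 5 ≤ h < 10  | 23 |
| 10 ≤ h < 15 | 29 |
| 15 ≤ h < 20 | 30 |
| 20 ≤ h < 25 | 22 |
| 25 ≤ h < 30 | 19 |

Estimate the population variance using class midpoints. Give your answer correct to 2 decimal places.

56.99

Midpoints: 2.5, 7.5, 12.5, 17.5, 22.5, 27.5
n = 135, Σfm = 2107.5, mean = 15.6111
Σfm² = 40593.75
Σf(m − x̄)² = Σfm² − (Σfm)²/n = 40593.75 − 2107.5²/135 = 7693.3333
Population variance = 7693.3333 / 135 = 56.9877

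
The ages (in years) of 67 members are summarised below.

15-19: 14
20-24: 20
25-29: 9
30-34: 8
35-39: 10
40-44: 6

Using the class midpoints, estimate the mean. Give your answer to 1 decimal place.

26.9

Midpoints: 17, 22, 27, 32, 37, 42
Σfm = 14×17 + 20×22 + 9×27 + 8×32 + 10×37 + 6×42 = 1799
n = Σf = 67
Mean = 1799 / 67 = 26.8507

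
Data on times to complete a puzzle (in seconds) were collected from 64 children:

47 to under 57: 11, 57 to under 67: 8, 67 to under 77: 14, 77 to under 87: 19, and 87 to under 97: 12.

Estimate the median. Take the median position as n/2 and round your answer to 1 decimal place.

Cumulative frequencies: 11, 19, 33, 52, 64
n = 64; position = n/2 = 32.
This falls in the class 67 to under 77: L = 67, F = 19, f = 14, h = 10.
Median ≈ 67 + ((32 − 19) / 14) × 10 = 76.2857

76.3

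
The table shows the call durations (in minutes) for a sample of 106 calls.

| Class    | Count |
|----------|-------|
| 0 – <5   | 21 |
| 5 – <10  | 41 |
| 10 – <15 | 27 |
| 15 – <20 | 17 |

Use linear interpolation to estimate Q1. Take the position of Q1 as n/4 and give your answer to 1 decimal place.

Cumulative frequencies: 21, 62, 89, 106
n = 106; position = n/4 = 26.5.
This falls in the class 5 – <10: L = 5, F = 21, f = 41, h = 5.
Lower quartile ≈ 5 + ((26.5 − 21) / 41) × 5 = 5.6707

5.7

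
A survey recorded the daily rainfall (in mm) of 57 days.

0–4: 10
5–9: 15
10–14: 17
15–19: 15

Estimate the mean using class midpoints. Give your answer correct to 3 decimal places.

10.246

Midpoints: 2, 7, 12, 17
Σfm = 10×2 + 15×7 + 17×12 + 15×17 = 584
n = Σf = 57
Mean = 584 / 57 = 10.2456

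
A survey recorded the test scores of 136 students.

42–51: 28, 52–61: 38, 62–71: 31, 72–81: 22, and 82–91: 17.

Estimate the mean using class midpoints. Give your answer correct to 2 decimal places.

Midpoints: 46.5, 56.5, 66.5, 76.5, 86.5
Σfm = 28×46.5 + 38×56.5 + 31×66.5 + 22×76.5 + 17×86.5 = 8664
n = Σf = 136
Mean = 8664 / 136 = 63.7059

63.71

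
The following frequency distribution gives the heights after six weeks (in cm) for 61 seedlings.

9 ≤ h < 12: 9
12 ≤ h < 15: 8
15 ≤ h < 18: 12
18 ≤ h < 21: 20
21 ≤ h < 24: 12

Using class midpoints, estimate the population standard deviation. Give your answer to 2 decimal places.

3.97

Midpoints: 10.5, 13.5, 16.5, 19.5, 22.5
n = 61, Σfm = 1060.5, mean = 17.3852
Σfm² = 19397.25
Σf(m − x̄)² = Σfm² − (Σfm)²/n = 19397.25 − 1060.5²/61 = 960.1967
Population variance = 960.1967 / 61 = 15.7409
Standard deviation = √15.7409 = 3.9675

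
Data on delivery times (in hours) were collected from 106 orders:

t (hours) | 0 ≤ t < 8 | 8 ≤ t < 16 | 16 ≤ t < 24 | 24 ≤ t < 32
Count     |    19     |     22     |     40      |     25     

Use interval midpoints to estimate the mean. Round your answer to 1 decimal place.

17.4

Midpoints: 4, 12, 20, 28
Σfm = 19×4 + 22×12 + 40×20 + 25×28 = 1840
n = Σf = 106
Mean = 1840 / 106 = 17.3585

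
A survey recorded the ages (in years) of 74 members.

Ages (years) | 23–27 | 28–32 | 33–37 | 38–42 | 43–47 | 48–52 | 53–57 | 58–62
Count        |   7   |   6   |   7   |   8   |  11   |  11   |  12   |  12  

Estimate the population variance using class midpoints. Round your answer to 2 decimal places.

124.62

Midpoints: 25, 30, 35, 40, 45, 50, 55, 60
n = 74, Σfm = 3345, mean = 45.2027
Σfm² = 160425
Σf(m − x̄)² = Σfm² − (Σfm)²/n = 160425 − 3345²/74 = 9221.9595
Population variance = 9221.9595 / 74 = 124.6211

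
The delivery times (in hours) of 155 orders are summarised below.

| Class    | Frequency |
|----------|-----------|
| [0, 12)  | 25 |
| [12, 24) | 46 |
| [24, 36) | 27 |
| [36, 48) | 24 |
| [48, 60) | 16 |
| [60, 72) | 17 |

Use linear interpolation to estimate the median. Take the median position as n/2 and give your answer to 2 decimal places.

26.89

Cumulative frequencies: 25, 71, 98, 122, 138, 155
n = 155; position = n/2 = 77.5.
This falls in the class [24, 36): L = 24, F = 71, f = 27, h = 12.
Median ≈ 24 + ((77.5 − 71) / 27) × 12 = 26.8889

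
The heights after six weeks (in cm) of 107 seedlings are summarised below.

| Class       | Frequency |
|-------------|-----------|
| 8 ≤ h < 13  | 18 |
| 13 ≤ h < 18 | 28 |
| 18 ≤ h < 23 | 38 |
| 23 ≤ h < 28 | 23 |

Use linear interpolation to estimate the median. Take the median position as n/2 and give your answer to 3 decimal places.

Cumulative frequencies: 18, 46, 84, 107
n = 107; position = n/2 = 53.5.
This falls in the class 18 ≤ h < 23: L = 18, F = 46, f = 38, h = 5.
Median ≈ 18 + ((53.5 − 46) / 38) × 5 = 18.9868

18.987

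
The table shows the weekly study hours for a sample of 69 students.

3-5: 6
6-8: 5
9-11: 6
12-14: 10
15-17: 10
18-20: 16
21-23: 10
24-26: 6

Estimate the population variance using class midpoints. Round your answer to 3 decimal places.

37.081

Midpoints: 4, 7, 10, 13, 16, 19, 22, 25
n = 69, Σfm = 1083, mean = 15.6957
Σfm² = 19557
Σf(m − x̄)² = Σfm² − (Σfm)²/n = 19557 − 1083²/69 = 2558.6087
Population variance = 2558.6087 / 69 = 37.0813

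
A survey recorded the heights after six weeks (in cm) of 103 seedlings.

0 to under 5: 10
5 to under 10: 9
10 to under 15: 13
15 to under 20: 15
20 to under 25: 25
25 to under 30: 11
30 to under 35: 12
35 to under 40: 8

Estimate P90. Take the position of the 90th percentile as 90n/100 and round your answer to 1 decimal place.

34.0

Cumulative frequencies: 10, 19, 32, 47, 72, 83, 95, 103
n = 103; position = 90n/100 = 92.7.
This falls in the class 30 to under 35: L = 30, F = 83, f = 12, h = 5.
90th percentile ≈ 30 + ((92.7 − 83) / 12) × 5 = 34.0417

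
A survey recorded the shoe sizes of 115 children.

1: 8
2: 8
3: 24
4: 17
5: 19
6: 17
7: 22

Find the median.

Cumulative frequencies: 8, 16, 40, 57, 76, 93, 115
n = 115, so the median is the value in position (n+1)/2 = 58.
Position 58 falls at value 5.

5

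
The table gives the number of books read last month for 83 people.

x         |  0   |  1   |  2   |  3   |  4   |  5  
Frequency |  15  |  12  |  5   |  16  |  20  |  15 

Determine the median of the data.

3

Cumulative frequencies: 15, 27, 32, 48, 68, 83
n = 83, so the median is the value in position (n+1)/2 = 42.
Position 42 falls at value 3.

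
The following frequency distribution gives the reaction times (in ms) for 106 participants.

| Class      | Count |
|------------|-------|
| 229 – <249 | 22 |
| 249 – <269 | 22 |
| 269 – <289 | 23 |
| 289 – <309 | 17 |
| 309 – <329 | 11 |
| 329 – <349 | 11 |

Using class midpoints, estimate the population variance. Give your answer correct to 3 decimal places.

1017.586

Midpoints: 239, 259, 279, 299, 319, 339
n = 106, Σfm = 29694, mean = 280.1321
Σfm² = 8426106
Σf(m − x̄)² = Σfm² − (Σfm)²/n = 8426106 − 29694²/106 = 107864.1509
Population variance = 107864.1509 / 106 = 1017.5863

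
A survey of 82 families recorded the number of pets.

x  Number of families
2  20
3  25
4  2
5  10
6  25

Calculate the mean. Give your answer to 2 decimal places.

3.94

Values: 2, 3, 4, 5, 6
Σfx = 20×2 + 25×3 + 2×4 + 10×5 + 25×6 = 323
n = Σf = 82
Mean = 323 / 82 = 3.9390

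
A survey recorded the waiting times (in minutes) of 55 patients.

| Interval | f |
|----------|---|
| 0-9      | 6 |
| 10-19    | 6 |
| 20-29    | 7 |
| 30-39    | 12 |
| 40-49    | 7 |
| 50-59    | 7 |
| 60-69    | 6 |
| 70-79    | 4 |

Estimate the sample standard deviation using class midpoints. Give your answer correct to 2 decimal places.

Midpoints: 4.5, 14.5, 24.5, 34.5, 44.5, 54.5, 64.5, 74.5
n = 55, Σfm = 2077.5, mean = 37.7727
Σfm² = 101683.75
Σf(m − x̄)² = Σfm² − (Σfm)²/n = 101683.75 − 2077.5²/55 = 23210.9091
Sample variance = 23210.9091 / 54 = 429.8316
Standard deviation = √429.8316 = 20.7324

20.73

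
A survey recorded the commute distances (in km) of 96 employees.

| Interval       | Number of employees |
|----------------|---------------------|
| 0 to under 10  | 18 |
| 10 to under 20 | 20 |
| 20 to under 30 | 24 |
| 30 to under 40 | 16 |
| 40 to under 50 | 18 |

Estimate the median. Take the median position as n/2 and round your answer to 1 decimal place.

24.2

Cumulative frequencies: 18, 38, 62, 78, 96
n = 96; position = n/2 = 48.
This falls in the class 20 to under 30: L = 20, F = 38, f = 24, h = 10.
Median ≈ 20 + ((48 − 38) / 24) × 10 = 24.1667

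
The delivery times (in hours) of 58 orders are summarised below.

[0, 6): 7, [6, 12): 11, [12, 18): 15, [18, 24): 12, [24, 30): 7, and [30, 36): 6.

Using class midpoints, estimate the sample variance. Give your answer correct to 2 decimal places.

80.07

Midpoints: 3, 9, 15, 21, 27, 33
n = 58, Σfm = 984, mean = 16.9655
Σfm² = 21258
Σf(m − x̄)² = Σfm² − (Σfm)²/n = 21258 − 984²/58 = 4563.9310
Sample variance = 4563.9310 / 57 = 80.0690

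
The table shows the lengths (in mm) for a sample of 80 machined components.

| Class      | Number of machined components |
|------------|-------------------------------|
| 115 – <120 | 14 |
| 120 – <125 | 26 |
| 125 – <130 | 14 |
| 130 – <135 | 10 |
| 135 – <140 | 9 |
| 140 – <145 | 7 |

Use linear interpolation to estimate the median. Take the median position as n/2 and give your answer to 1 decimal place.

Cumulative frequencies: 14, 40, 54, 64, 73, 80
n = 80; position = n/2 = 40.
This falls in the class 120 – <125: L = 120, F = 14, f = 26, h = 5.
Median ≈ 120 + ((40 − 14) / 26) × 5 = 125.0000

125.0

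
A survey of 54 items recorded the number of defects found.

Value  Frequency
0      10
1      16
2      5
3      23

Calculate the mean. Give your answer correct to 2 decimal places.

Values: 0, 1, 2, 3
Σfx = 10×0 + 16×1 + 5×2 + 23×3 = 95
n = Σf = 54
Mean = 95 / 54 = 1.7593

1.76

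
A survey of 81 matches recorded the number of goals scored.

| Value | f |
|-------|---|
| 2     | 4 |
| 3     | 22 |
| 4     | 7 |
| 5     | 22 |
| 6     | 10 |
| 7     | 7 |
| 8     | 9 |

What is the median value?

5

Cumulative frequencies: 4, 26, 33, 55, 65, 72, 81
n = 81, so the median is the value in position (n+1)/2 = 41.
Position 41 falls at value 5.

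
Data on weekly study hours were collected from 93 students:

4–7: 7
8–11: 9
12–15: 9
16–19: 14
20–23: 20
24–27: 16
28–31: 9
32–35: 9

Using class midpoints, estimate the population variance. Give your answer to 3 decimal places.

Midpoints: 5.5, 9.5, 13.5, 17.5, 21.5, 25.5, 29.5, 33.5
n = 93, Σfm = 1895.5, mean = 20.3817
Σfm² = 44533.25
Σf(m − x̄)² = Σfm² − (Σfm)²/n = 44533.25 − 1895.5²/93 = 5899.6989
Population variance = 5899.6989 / 93 = 63.4376

63.438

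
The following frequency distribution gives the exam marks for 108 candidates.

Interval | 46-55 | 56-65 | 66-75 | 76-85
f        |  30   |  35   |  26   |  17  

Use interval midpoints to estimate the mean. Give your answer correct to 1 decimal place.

Midpoints: 50.5, 60.5, 70.5, 80.5
Σfm = 30×50.5 + 35×60.5 + 26×70.5 + 17×80.5 = 6834
n = Σf = 108
Mean = 6834 / 108 = 63.2778

63.3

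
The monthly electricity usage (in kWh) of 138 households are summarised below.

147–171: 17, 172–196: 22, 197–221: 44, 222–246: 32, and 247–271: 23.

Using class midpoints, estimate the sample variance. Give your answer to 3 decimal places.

960.277

Midpoints: 159, 184, 209, 234, 259
n = 138, Σfm = 29392, mean = 212.9855
Σfm² = 6391628
Σf(m − x̄)² = Σfm² − (Σfm)²/n = 6391628 − 29392²/138 = 131557.9710
Sample variance = 131557.9710 / 137 = 960.2772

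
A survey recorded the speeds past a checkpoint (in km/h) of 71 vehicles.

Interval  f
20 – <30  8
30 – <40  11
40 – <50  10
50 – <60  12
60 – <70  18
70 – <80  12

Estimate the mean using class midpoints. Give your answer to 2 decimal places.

Midpoints: 25, 35, 45, 55, 65, 75
Σfm = 8×25 + 11×35 + 10×45 + 12×55 + 18×65 + 12×75 = 3765
n = Σf = 71
Mean = 3765 / 71 = 53.0282

53.03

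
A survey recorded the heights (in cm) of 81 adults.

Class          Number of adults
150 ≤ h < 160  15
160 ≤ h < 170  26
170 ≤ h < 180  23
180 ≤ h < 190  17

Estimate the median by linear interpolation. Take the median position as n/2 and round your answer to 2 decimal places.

Cumulative frequencies: 15, 41, 64, 81
n = 81; position = n/2 = 40.5.
This falls in the class 160 ≤ h < 170: L = 160, F = 15, f = 26, h = 10.
Median ≈ 160 + ((40.5 − 15) / 26) × 10 = 169.8077

169.81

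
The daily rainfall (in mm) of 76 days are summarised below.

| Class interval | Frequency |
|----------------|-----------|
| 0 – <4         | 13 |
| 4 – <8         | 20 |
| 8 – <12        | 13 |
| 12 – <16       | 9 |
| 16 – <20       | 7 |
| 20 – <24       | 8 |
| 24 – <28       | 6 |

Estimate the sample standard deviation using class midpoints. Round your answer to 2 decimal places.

7.57

Midpoints: 2, 6, 10, 14, 18, 22, 26
n = 76, Σfm = 860, mean = 11.3158
Σfm² = 14032
Σf(m − x̄)² = Σfm² − (Σfm)²/n = 14032 − 860²/76 = 4300.4211
Sample variance = 4300.4211 / 75 = 57.3389
Standard deviation = √57.3389 = 7.5722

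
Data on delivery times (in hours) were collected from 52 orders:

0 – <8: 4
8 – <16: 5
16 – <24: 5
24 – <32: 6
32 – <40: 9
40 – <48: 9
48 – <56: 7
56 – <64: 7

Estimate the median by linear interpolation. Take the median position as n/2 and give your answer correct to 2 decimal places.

Cumulative frequencies: 4, 9, 14, 20, 29, 38, 45, 52
n = 52; position = n/2 = 26.
This falls in the class 32 – <40: L = 32, F = 20, f = 9, h = 8.
Median ≈ 32 + ((26 − 20) / 9) × 8 = 37.3333

37.33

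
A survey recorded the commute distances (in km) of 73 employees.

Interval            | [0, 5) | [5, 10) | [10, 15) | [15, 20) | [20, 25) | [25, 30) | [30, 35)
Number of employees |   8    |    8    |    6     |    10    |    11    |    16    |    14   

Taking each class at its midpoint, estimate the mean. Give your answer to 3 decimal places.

Midpoints: 2.5, 7.5, 12.5, 17.5, 22.5, 27.5, 32.5
Σfm = 8×2.5 + 8×7.5 + 6×12.5 + 10×17.5 + 11×22.5 + 16×27.5 + 14×32.5 = 1472.5
n = Σf = 73
Mean = 1472.5 / 73 = 20.1712

20.171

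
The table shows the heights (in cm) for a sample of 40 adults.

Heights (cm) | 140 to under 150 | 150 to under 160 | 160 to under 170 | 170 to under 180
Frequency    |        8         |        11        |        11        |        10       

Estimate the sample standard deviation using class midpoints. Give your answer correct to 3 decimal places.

Midpoints: 145, 155, 165, 175
n = 40, Σfm = 6430, mean = 160.7500
Σfm² = 1038200
Σf(m − x̄)² = Σfm² − (Σfm)²/n = 1038200 − 6430²/40 = 4577.5000
Sample variance = 4577.5000 / 39 = 117.3718
Standard deviation = √117.3718 = 10.8338

10.834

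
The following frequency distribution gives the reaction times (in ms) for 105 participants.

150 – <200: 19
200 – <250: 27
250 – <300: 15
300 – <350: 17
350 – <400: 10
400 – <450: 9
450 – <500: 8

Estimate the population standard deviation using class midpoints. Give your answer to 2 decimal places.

Midpoints: 175, 225, 275, 325, 375, 425, 475
n = 105, Σfm = 30425, mean = 289.7619
Σfm² = 9715625
Σf(m − x̄)² = Σfm² − (Σfm)²/n = 9715625 − 30425²/105 = 899619.0476
Population variance = 899619.0476 / 105 = 8567.8005
Standard deviation = √8567.8005 = 92.5624

92.56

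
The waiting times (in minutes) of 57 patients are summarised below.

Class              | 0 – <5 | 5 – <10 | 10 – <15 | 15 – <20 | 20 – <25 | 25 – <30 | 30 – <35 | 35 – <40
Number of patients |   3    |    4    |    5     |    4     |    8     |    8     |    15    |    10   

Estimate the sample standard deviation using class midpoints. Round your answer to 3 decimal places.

Midpoints: 2.5, 7.5, 12.5, 17.5, 22.5, 27.5, 32.5, 37.5
n = 57, Σfm = 1432.5, mean = 25.1316
Σfm² = 42256.25
Σf(m − x̄)² = Σfm² − (Σfm)²/n = 42256.25 − 1432.5²/57 = 6255.2632
Sample variance = 6255.2632 / 56 = 111.7011
Standard deviation = √111.7011 = 10.5689

10.569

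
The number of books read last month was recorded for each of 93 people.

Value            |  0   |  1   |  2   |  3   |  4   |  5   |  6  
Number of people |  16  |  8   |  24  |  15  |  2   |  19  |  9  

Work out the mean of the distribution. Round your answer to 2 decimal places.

2.77

Values: 0, 1, 2, 3, 4, 5, 6
Σfx = 16×0 + 8×1 + 24×2 + 15×3 + 2×4 + 19×5 + 9×6 = 258
n = Σf = 93
Mean = 258 / 93 = 2.7742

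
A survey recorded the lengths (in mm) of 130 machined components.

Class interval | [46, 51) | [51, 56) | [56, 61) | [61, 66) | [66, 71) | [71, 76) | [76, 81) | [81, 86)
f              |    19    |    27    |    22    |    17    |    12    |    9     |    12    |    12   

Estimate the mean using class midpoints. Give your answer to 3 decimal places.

62.769

Midpoints: 48.5, 53.5, 58.5, 63.5, 68.5, 73.5, 78.5, 83.5
Σfm = 19×48.5 + 27×53.5 + 22×58.5 + 17×63.5 + 12×68.5 + 9×73.5 + 12×78.5 + 12×83.5 = 8160
n = Σf = 130
Mean = 8160 / 130 = 62.7692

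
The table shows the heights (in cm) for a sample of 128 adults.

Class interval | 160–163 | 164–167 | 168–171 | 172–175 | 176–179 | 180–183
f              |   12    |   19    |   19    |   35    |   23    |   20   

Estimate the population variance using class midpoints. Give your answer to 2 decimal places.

37.37

Midpoints: 161.5, 165.5, 169.5, 173.5, 177.5, 181.5
n = 128, Σfm = 22088, mean = 172.5625
Σfm² = 3816344
Σf(m − x̄)² = Σfm² − (Σfm)²/n = 3816344 − 22088²/128 = 4783.5000
Population variance = 4783.5000 / 128 = 37.3711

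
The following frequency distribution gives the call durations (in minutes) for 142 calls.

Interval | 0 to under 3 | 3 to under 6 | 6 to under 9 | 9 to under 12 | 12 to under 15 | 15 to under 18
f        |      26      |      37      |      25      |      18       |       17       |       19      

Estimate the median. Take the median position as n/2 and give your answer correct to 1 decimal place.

Cumulative frequencies: 26, 63, 88, 106, 123, 142
n = 142; position = n/2 = 71.
This falls in the class 6 to under 9: L = 6, F = 63, f = 25, h = 3.
Median ≈ 6 + ((71 − 63) / 25) × 3 = 6.9600

7.0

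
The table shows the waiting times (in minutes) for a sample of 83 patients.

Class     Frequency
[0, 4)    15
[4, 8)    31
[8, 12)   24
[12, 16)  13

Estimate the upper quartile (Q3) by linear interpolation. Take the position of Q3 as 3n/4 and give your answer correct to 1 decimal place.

Cumulative frequencies: 15, 46, 70, 83
n = 83; position = 3n/4 = 62.25.
This falls in the class [8, 12): L = 8, F = 46, f = 24, h = 4.
Upper quartile ≈ 8 + ((62.25 − 46) / 24) × 4 = 10.7083

10.7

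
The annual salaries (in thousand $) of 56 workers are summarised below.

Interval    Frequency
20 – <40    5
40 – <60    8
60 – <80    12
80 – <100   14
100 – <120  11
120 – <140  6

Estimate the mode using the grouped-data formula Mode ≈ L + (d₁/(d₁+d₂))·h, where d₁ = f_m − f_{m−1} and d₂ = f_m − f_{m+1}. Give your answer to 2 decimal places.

88.00

Modal class: 80 – <100 (highest frequency 14).
d₁ = 14 − 12 = 2, d₂ = 14 − 11 = 3
Mode ≈ 80 + (2/(2+3)) × 20 = 80 + 8.0000 = 88.0000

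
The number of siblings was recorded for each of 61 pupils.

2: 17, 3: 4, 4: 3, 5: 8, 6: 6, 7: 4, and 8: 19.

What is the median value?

Cumulative frequencies: 17, 21, 24, 32, 38, 42, 61
n = 61, so the median is the value in position (n+1)/2 = 31.
Position 31 falls at value 5.

5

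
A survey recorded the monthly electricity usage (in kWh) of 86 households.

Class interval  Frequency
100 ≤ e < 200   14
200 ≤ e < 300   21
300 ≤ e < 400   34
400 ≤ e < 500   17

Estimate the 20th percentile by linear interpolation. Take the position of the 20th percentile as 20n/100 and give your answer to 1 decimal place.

215.2

Cumulative frequencies: 14, 35, 69, 86
n = 86; position = 20n/100 = 17.2.
This falls in the class 200 ≤ e < 300: L = 200, F = 14, f = 21, h = 100.
20th percentile ≈ 200 + ((17.2 − 14) / 21) × 100 = 215.2381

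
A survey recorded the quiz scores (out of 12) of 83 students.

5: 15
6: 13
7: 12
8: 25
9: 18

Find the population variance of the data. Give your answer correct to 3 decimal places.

Values: 5, 6, 7, 8, 9
n = 83, Σfx = 599, mean = 7.2169
Σfx² = 4489
Σf(x − x̄)² = Σfx² − (Σfx)²/n = 4489 − 599²/83 = 166.0964
Population variance = 166.0964 / 83 = 2.0012

2.001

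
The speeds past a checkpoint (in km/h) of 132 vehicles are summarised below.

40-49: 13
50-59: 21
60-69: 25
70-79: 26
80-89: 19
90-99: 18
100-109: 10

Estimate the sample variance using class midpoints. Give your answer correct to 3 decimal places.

Midpoints: 44.5, 54.5, 64.5, 74.5, 84.5, 94.5, 104.5
n = 132, Σfm = 9624, mean = 72.9091
Σfm² = 742043
Σf(m − x̄)² = Σfm² − (Σfm)²/n = 742043 − 9624²/132 = 40365.9091
Sample variance = 40365.9091 / 131 = 308.1367

308.137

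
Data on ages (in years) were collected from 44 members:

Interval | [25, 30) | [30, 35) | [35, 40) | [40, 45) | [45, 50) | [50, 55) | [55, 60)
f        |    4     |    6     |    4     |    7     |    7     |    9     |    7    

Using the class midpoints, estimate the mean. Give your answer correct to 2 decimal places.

44.55

Midpoints: 27.5, 32.5, 37.5, 42.5, 47.5, 52.5, 57.5
Σfm = 4×27.5 + 6×32.5 + 4×37.5 + 7×42.5 + 7×47.5 + 9×52.5 + 7×57.5 = 1960
n = Σf = 44
Mean = 1960 / 44 = 44.5455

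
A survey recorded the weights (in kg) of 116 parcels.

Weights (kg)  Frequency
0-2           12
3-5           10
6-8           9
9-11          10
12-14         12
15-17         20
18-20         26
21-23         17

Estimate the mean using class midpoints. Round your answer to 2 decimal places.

13.44

Midpoints: 1, 4, 7, 10, 13, 16, 19, 22
Σfm = 12×1 + 10×4 + 9×7 + 10×10 + 12×13 + 20×16 + 26×19 + 17×22 = 1559
n = Σf = 116
Mean = 1559 / 116 = 13.4397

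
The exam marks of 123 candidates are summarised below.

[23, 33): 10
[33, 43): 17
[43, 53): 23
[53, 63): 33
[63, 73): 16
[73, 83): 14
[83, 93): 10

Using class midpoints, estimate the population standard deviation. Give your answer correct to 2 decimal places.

Midpoints: 28, 38, 48, 58, 68, 78, 88
n = 123, Σfm = 7004, mean = 56.9431
Σfm² = 432992
Σf(m − x̄)² = Σfm² − (Σfm)²/n = 432992 − 7004²/123 = 34162.6016
Population variance = 34162.6016 / 123 = 277.7447
Standard deviation = √277.7447 = 16.6657

16.67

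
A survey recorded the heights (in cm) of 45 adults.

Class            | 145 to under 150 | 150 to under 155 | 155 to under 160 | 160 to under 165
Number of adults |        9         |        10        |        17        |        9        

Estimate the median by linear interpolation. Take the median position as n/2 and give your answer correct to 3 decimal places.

156.029

Cumulative frequencies: 9, 19, 36, 45
n = 45; position = n/2 = 22.5.
This falls in the class 155 to under 160: L = 155, F = 19, f = 17, h = 5.
Median ≈ 155 + ((22.5 − 19) / 17) × 5 = 156.0294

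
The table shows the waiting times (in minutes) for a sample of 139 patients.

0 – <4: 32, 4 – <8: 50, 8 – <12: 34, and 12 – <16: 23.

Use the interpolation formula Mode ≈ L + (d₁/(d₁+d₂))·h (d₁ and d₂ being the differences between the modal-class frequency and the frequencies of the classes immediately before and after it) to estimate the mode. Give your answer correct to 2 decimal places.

Modal class: 4 – <8 (highest frequency 50).
d₁ = 50 − 32 = 18, d₂ = 50 − 34 = 16
Mode ≈ 4 + (18/(18+16)) × 4 = 4 + 2.1176 = 6.1176

6.12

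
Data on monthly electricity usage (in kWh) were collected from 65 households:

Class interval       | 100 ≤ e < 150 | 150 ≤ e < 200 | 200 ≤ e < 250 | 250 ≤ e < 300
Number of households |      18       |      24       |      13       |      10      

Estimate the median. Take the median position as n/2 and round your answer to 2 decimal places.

180.21

Cumulative frequencies: 18, 42, 55, 65
n = 65; position = n/2 = 32.5.
This falls in the class 150 ≤ e < 200: L = 150, F = 18, f = 24, h = 50.
Median ≈ 150 + ((32.5 − 18) / 24) × 50 = 180.2083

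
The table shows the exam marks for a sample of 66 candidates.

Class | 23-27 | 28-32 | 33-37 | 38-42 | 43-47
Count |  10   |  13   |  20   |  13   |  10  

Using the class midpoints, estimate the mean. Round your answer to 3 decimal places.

35.000

Midpoints: 25, 30, 35, 40, 45
Σfm = 10×25 + 13×30 + 20×35 + 13×40 + 10×45 = 2310
n = Σf = 66
Mean = 2310 / 66 = 35.0000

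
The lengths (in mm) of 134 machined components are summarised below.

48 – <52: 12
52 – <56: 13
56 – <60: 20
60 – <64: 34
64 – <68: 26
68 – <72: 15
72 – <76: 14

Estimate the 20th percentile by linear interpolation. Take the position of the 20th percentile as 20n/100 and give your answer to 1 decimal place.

56.4

Cumulative frequencies: 12, 25, 45, 79, 105, 120, 134
n = 134; position = 20n/100 = 26.8.
This falls in the class 56 – <60: L = 56, F = 25, f = 20, h = 4.
20th percentile ≈ 56 + ((26.8 − 25) / 20) × 4 = 56.3600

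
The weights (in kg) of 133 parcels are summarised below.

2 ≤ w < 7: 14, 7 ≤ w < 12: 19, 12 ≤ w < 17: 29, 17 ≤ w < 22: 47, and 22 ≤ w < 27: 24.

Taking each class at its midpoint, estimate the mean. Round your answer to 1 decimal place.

Midpoints: 4.5, 9.5, 14.5, 19.5, 24.5
Σfm = 14×4.5 + 19×9.5 + 29×14.5 + 47×19.5 + 24×24.5 = 2168.5
n = Σf = 133
Mean = 2168.5 / 133 = 16.3045

16.3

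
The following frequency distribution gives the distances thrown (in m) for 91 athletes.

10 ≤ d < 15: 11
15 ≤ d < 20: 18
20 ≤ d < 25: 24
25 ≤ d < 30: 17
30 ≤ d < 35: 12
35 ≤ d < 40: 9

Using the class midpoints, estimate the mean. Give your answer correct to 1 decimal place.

Midpoints: 12.5, 17.5, 22.5, 27.5, 32.5, 37.5
Σfm = 11×12.5 + 18×17.5 + 24×22.5 + 17×27.5 + 12×32.5 + 9×37.5 = 2187.5
n = Σf = 91
Mean = 2187.5 / 91 = 24.0385

24.0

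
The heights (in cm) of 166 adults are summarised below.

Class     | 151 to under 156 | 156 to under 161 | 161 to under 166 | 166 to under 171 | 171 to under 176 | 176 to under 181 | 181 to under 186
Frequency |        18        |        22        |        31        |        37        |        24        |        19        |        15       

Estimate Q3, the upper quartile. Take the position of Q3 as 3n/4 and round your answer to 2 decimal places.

174.44

Cumulative frequencies: 18, 40, 71, 108, 132, 151, 166
n = 166; position = 3n/4 = 124.5.
This falls in the class 171 to under 176: L = 171, F = 108, f = 24, h = 5.
Upper quartile ≈ 171 + ((124.5 − 108) / 24) × 5 = 174.4375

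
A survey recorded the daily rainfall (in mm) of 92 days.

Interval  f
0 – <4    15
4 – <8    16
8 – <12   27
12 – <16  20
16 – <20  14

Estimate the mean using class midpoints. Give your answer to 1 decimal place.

10.1

Midpoints: 2, 6, 10, 14, 18
Σfm = 15×2 + 16×6 + 27×10 + 20×14 + 14×18 = 928
n = Σf = 92
Mean = 928 / 92 = 10.0870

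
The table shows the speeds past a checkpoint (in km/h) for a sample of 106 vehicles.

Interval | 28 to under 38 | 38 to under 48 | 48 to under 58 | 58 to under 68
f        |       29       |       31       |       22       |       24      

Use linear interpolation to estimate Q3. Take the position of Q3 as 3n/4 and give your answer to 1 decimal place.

Cumulative frequencies: 29, 60, 82, 106
n = 106; position = 3n/4 = 79.5.
This falls in the class 48 to under 58: L = 48, F = 60, f = 22, h = 10.
Upper quartile ≈ 48 + ((79.5 − 60) / 22) × 10 = 56.8636

56.9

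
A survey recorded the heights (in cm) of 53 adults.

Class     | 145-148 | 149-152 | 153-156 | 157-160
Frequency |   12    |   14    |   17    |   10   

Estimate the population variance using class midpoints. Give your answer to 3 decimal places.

Midpoints: 146.5, 150.5, 154.5, 158.5
n = 53, Σfm = 8076.5, mean = 152.3868
Σfm² = 1231667.25
Σf(m − x̄)² = Σfm² − (Σfm)²/n = 1231667.25 − 8076.5²/53 = 915.3208
Population variance = 915.3208 / 53 = 17.2702

17.270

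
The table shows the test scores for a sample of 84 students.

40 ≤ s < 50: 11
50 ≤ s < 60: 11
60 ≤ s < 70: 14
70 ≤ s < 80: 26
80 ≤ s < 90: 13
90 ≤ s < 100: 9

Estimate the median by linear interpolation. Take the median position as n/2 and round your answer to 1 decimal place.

Cumulative frequencies: 11, 22, 36, 62, 75, 84
n = 84; position = n/2 = 42.
This falls in the class 70 ≤ s < 80: L = 70, F = 36, f = 26, h = 10.
Median ≈ 70 + ((42 − 36) / 26) × 10 = 72.3077

72.3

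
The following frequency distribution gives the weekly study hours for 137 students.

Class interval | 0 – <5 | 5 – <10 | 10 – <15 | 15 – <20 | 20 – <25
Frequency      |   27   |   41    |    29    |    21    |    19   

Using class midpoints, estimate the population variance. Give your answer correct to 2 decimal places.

Midpoints: 2.5, 7.5, 12.5, 17.5, 22.5
n = 137, Σfm = 1532.5, mean = 11.1861
Σfm² = 23056.25
Σf(m − x̄)² = Σfm² − (Σfm)²/n = 23056.25 − 1532.5²/137 = 5913.5036
Population variance = 5913.5036 / 137 = 43.1643

43.16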